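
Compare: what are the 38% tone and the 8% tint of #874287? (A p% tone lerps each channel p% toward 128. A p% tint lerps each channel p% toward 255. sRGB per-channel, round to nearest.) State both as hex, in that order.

#845A84, #915191

#874287 is rgb(135, 66, 135).
38% tone:
  R: 135 + 0.38×(128−135) = 135 − 2.66 = 132.34 → 132
  G: 66 + 23.56 = 89.56 → 90
  B: 135 + 0.38×(128−135) = 135 − 2.66 = 132.34 → 132
  → #845A84
8% tint:
  R: 135 + 0.08×(255−135) = 135 + 9.6 = 144.6 → 145
  G: 66 + 0.08×(255−66) = 66 + 15.12 = 81.12 → 81
  B: 135 + 9.6 = 144.6 → 145
  → #915191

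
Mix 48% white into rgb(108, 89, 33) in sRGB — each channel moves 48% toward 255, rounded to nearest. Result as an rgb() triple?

rgb(179, 169, 140)

Lerp each channel 48% toward 255:
  R: 108 + 70.56 = 178.56 → 179
  G: 89 + 0.48×(255−89) = 89 + 79.68 = 168.68 → 169
  B: 33 + 106.56 = 139.56 → 140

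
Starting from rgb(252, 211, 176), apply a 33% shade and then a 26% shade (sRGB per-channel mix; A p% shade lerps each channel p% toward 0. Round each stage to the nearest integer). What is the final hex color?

Lerp each channel 33% toward 0:
  R: 252 − 83.16 = 168.84 → 169
  G: 211 + 0.33×(0−211) = 211 − 69.63 = 141.37 → 141
  B: 176 + 0.33×(0−176) = 176 − 58.08 = 117.92 → 118
After the shade: rgb(169, 141, 118) = #A98D76.
Lerp each channel 26% toward 0:
  R: 169 − 43.94 = 125.06 → 125
  G: 141 + 0.26×(0−141) = 141 − 36.66 = 104.34 → 104
  B: 118 − 30.68 = 87.32 → 87
rgb(125, 104, 87) = #7D6857.

#7D6857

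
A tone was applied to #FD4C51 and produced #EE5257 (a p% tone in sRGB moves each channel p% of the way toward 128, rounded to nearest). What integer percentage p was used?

#FD4C51 is rgb(253, 76, 81); #EE5257 is rgb(238, 82, 87).
On the R channel (widest range): 238 ≈ 253 + (p/100)(128 − 253), so p ≈ 100×(238 − 253)/(128 − 253) = -1500/-125 = 12.00.
p = 12 reproduces all three channels after rounding.

12%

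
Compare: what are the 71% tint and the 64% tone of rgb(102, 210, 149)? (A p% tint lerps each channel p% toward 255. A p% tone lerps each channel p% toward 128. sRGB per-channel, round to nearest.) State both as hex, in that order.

#D3F2E0, #779E88

71% tint:
  R: 102 + 108.63 = 210.63 → 211
  G: 210 + 31.95 = 241.95 → 242
  B: 149 + 75.26 = 224.26 → 224
  → #D3F2E0
64% tone:
  R: 102 + 16.64 = 118.64 → 119
  G: 210 − 52.48 = 157.52 → 158
  B: 149 − 13.44 = 135.56 → 136
  → #779E88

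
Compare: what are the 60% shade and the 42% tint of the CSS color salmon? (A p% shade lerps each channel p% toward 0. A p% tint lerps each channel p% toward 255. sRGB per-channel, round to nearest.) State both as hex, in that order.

CSS salmon is rgb(250, 128, 114).
60% shade:
  R: 250 − 150 = 100 → 100
  G: 128 − 76.8 = 51.2 → 51
  B: 114 + 0.6×(0−114) = 114 − 68.4 = 45.6 → 46
  → #64332E
42% tint:
  R: 250 + 0.42×(255−250) = 250 + 2.1 = 252.1 → 252
  G: 128 + 53.34 = 181.34 → 181
  B: 114 + 0.42×(255−114) = 114 + 59.22 = 173.22 → 173
  → #FCB5AD

#64332E, #FCB5AD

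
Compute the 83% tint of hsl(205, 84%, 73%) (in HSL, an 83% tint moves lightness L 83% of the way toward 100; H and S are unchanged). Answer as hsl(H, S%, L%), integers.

L moves 83% from 73 toward 100: 73 + 22.41 = 95.41 → 95.
H and S are unchanged.

hsl(205, 84%, 95%)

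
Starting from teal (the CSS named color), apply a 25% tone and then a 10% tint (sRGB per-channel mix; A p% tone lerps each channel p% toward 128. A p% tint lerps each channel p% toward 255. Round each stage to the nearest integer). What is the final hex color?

CSS teal is rgb(0, 128, 128).
Per channel, c → c + 0.25(128 − c):
  R: 0 + 0.25×(128−0) = 0 + 32 = 32 → 32
  G: 128 + 0.25×(128−128) = 128 + 0 = 128 → 128
  B: 128 + 0.25×(128−128) = 128 + 0 = 128 → 128
After the tone: rgb(32, 128, 128) = #208080.
A 10% tint moves each channel 10% toward 255:
  R: 32 + 0.1×(255−32) = 32 + 22.3 = 54.3 → 54
  G: 128 + 12.7 = 140.7 → 141
  B: 128 + 0.1×(255−128) = 128 + 12.7 = 140.7 → 141
rgb(54, 141, 141) = #368d8d.

#368d8d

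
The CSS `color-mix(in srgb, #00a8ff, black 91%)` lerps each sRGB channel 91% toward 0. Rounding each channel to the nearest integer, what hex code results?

#000f17

#00a8ff is rgb(0, 168, 255).
Lerp each channel 91% toward 0:
  R: 0 + 0.91×(0−0) = 0 + 0 = 0 → 0
  G: 168 − 152.88 = 15.12 → 15
  B: 255 − 232.05 = 22.95 → 23
rgb(0, 15, 23) = #000f17.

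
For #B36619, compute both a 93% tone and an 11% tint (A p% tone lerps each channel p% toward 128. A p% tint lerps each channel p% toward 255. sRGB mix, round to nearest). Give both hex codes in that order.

#847E79, #BB7732

#B36619 is rgb(179, 102, 25).
93% tone:
  R: 179 − 47.43 = 131.57 → 132
  G: 102 + 0.93×(128−102) = 102 + 24.18 = 126.18 → 126
  B: 25 + 95.79 = 120.79 → 121
  → #847E79
11% tint:
  R: 179 + 0.11×(255−179) = 179 + 8.36 = 187.36 → 187
  G: 102 + 0.11×(255−102) = 102 + 16.83 = 118.83 → 119
  B: 25 + 0.11×(255−25) = 25 + 25.3 = 50.3 → 50
  → #BB7732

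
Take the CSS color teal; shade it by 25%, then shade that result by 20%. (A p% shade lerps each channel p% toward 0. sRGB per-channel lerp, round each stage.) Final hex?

CSS teal is rgb(0, 128, 128).
Lerp each channel 25% toward 0:
  R: 0 + 0 = 0 → 0
  G: 128 − 32 = 96 → 96
  B: 128 + 0.25×(0−128) = 128 − 32 = 96 → 96
After the shade: rgb(0, 96, 96) = #006060.
A 20% shade moves each channel 20% toward 0:
  R: 0 + 0.2×(0−0) = 0 + 0 = 0 → 0
  G: 96 + 0.2×(0−96) = 96 − 19.2 = 76.8 → 77
  B: 96 + 0.2×(0−96) = 96 − 19.2 = 76.8 → 77
rgb(0, 77, 77) = #004d4d.

#004d4d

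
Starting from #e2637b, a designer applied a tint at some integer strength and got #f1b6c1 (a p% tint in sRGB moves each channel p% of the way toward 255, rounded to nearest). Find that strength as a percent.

53%

#e2637b is rgb(226, 99, 123); #f1b6c1 is rgb(241, 182, 193).
On the G channel (widest range): 182 ≈ 99 + (p/100)(255 − 99), so p ≈ 100×(182 − 99)/(255 − 99) = 8300/156 = 53.21.
p = 53 reproduces all three channels after rounding.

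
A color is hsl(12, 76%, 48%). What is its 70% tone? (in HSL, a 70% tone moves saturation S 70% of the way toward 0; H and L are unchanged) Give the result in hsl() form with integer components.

S moves 70% from 76 toward 0: 76 − 53.2 = 22.8 → 23.
H and L are unchanged.

hsl(12, 23%, 48%)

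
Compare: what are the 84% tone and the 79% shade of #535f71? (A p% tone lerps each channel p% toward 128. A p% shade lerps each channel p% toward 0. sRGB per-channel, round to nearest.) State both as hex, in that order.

#797b7e, #111418

#535f71 is rgb(83, 95, 113).
84% tone:
  R: 83 + 0.84×(128−83) = 83 + 37.8 = 120.8 → 121
  G: 95 + 0.84×(128−95) = 95 + 27.72 = 122.72 → 123
  B: 113 + 0.84×(128−113) = 113 + 12.6 = 125.6 → 126
  → #797b7e
79% shade:
  R: 83 + 0.79×(0−83) = 83 − 65.57 = 17.43 → 17
  G: 95 − 75.05 = 19.95 → 20
  B: 113 + 0.79×(0−113) = 113 − 89.27 = 23.73 → 24
  → #111418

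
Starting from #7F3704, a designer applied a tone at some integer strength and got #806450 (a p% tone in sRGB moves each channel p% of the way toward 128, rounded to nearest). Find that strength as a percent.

61%

#7F3704 is rgb(127, 55, 4); #806450 is rgb(128, 100, 80).
On the B channel (widest range): 80 ≈ 4 + (p/100)(128 − 4), so p ≈ 100×(80 − 4)/(128 − 4) = 7600/124 = 61.29.
p = 61 reproduces all three channels after rounding.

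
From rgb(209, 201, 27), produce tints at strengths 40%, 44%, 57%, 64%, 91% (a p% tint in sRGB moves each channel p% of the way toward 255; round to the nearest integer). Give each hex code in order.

40%: (209 + 18.4 = 227.4→227, 201 + 21.6 = 222.6→223, 27 + 91.2 = 118.2→118) → #e3df76
44%: (209 + 20.24 = 229.24→229, 201 + 23.76 = 224.76→225, 27 + 100.32 = 127.32→127) → #e5e17f
57%: (209 + 26.22 = 235.22→235, 201 + 30.78 = 231.78→232, 27 + 129.96 = 156.96→157) → #ebe89d
64%: (209 + 29.44 = 238.44→238, 201 + 34.56 = 235.56→236, 27 + 145.92 = 172.92→173) → #eeecad
91%: (209 + 41.86 = 250.86→251, 201 + 49.14 = 250.14→250, 27 + 207.48 = 234.48→234) → #fbfaea

#e3df76, #e5e17f, #ebe89d, #eeecad, #fbfaea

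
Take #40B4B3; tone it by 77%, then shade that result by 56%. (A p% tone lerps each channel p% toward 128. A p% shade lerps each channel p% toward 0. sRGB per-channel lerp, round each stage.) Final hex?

#40B4B3 is rgb(64, 180, 179).
Per channel, c → c + 0.77(128 − c):
  R: 64 + 0.77×(128−64) = 64 + 49.28 = 113.28 → 113
  G: 180 + 0.77×(128−180) = 180 − 40.04 = 139.96 → 140
  B: 179 − 39.27 = 139.73 → 140
After the tone: rgb(113, 140, 140) = #718C8C.
Lerp each channel 56% toward 0:
  R: 113 + 0.56×(0−113) = 113 − 63.28 = 49.72 → 50
  G: 140 − 78.4 = 61.6 → 62
  B: 140 + 0.56×(0−140) = 140 − 78.4 = 61.6 → 62
rgb(50, 62, 62) = #323E3E.

#323E3E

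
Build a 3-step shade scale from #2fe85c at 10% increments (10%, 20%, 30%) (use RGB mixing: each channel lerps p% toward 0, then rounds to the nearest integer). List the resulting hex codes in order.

#2fe85c is rgb(47, 232, 92).
10%: (47 − 4.7 = 42.3→42, 232 − 23.2 = 208.8→209, 92 − 9.2 = 82.8→83) → #2ad153
20%: (47 − 9.4 = 37.6→38, 232 − 46.4 = 185.6→186, 92 − 18.4 = 73.6→74) → #26ba4a
30%: (47 − 14.1 = 32.9→33, 232 − 69.6 = 162.4→162, 92 − 27.6 = 64.4→64) → #21a240

#2ad153, #26ba4a, #21a240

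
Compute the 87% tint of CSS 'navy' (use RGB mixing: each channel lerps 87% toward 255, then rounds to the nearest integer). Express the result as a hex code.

#DEDEEE

CSS navy is rgb(0, 0, 128).
Lerp each channel 87% toward 255:
  R: 0 + 0.87×(255−0) = 0 + 221.85 = 221.85 → 222
  G: 0 + 0.87×(255−0) = 0 + 221.85 = 221.85 → 222
  B: 128 + 110.49 = 238.49 → 238
rgb(222, 222, 238) = #DEDEEE.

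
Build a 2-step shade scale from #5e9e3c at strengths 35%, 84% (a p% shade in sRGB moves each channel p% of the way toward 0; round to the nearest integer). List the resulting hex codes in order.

#5e9e3c is rgb(94, 158, 60).
35%: (94 − 32.9 = 61.1→61, 158 − 55.3 = 102.7→103, 60 − 21 = 39→39) → #3d6727
84%: (94 − 78.96 = 15.04→15, 158 − 132.72 = 25.28→25, 60 − 50.4 = 9.6→10) → #0f190a

#3d6727, #0f190a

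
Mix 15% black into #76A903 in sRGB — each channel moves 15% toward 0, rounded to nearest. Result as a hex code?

#76A903 is rgb(118, 169, 3).
Lerp each channel 15% toward 0:
  R: 118 + 0.15×(0−118) = 118 − 17.7 = 100.3 → 100
  G: 169 + 0.15×(0−169) = 169 − 25.35 = 143.65 → 144
  B: 3 − 0.45 = 2.55 → 3
rgb(100, 144, 3) = #649003.

#649003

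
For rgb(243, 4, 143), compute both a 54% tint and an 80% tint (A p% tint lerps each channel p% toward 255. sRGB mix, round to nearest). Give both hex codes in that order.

#F98CCB, #FDCDE9

54% tint:
  R: 243 + 0.54×(255−243) = 243 + 6.48 = 249.48 → 249
  G: 4 + 135.54 = 139.54 → 140
  B: 143 + 60.48 = 203.48 → 203
  → #F98CCB
80% tint:
  R: 243 + 9.6 = 252.6 → 253
  G: 4 + 200.8 = 204.8 → 205
  B: 143 + 0.8×(255−143) = 143 + 89.6 = 232.6 → 233
  → #FDCDE9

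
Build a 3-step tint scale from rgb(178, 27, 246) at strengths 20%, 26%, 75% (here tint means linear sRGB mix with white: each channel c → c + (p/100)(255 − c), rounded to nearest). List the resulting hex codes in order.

20%: (178 + 15.4 = 193.4→193, 27 + 45.6 = 72.6→73, 246 + 1.8 = 247.8→248) → #C149F8
26%: (178 + 20.02 = 198.02→198, 27 + 59.28 = 86.28→86, 246 + 2.34 = 248.34→248) → #C656F8
75%: (178 + 57.75 = 235.75→236, 27 + 171 = 198→198, 246 + 6.75 = 252.75→253) → #ECC6FD

#C149F8, #C656F8, #ECC6FD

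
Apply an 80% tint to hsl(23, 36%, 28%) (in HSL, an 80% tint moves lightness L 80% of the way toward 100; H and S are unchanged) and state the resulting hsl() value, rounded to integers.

hsl(23, 36%, 86%)

L moves 80% from 28 toward 100: 28 + 57.6 = 85.6 → 86.
H and S are unchanged.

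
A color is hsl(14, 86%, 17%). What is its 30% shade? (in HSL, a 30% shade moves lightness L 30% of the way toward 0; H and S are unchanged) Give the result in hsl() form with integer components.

hsl(14, 86%, 12%)

L moves 30% from 17 toward 0: 17 − 5.1 = 11.9 → 12.
H and S are unchanged.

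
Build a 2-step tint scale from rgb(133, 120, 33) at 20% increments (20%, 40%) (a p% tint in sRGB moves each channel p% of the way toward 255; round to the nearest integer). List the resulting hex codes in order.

#9D934D, #B6AE7A

20%: (133 + 24.4 = 157.4→157, 120 + 27 = 147→147, 33 + 44.4 = 77.4→77) → #9D934D
40%: (133 + 48.8 = 181.8→182, 120 + 54 = 174→174, 33 + 88.8 = 121.8→122) → #B6AE7A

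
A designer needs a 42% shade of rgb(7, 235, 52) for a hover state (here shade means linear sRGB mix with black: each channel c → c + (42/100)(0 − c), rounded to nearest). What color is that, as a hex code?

A 42% shade moves each channel 42% toward 0:
  R: 7 − 2.94 = 4.06 → 4
  G: 235 − 98.7 = 136.3 → 136
  B: 52 − 21.84 = 30.16 → 30
rgb(4, 136, 30) = #04881E.

#04881E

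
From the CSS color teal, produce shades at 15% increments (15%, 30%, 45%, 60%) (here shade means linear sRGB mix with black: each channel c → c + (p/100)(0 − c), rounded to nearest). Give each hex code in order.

CSS teal is rgb(0, 128, 128).
15%: (0→0, 128 − 19.2 = 108.8→109, 128 − 19.2 = 108.8→109) → #006d6d
30%: (0→0, 128 − 38.4 = 89.6→90, 128 − 38.4 = 89.6→90) → #005a5a
45%: (0→0, 128 − 57.6 = 70.4→70, 128 − 57.6 = 70.4→70) → #004646
60%: (0→0, 128 − 76.8 = 51.2→51, 128 − 76.8 = 51.2→51) → #003333

#006d6d, #005a5a, #004646, #003333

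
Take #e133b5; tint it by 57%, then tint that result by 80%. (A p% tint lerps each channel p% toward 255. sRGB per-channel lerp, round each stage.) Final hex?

#e133b5 is rgb(225, 51, 181).
A 57% tint moves each channel 57% toward 255:
  R: 225 + 0.57×(255−225) = 225 + 17.1 = 242.1 → 242
  G: 51 + 0.57×(255−51) = 51 + 116.28 = 167.28 → 167
  B: 181 + 0.57×(255−181) = 181 + 42.18 = 223.18 → 223
After the tint: rgb(242, 167, 223) = #f2a7df.
Lerp each channel 80% toward 255:
  R: 242 + 10.4 = 252.4 → 252
  G: 167 + 0.8×(255−167) = 167 + 70.4 = 237.4 → 237
  B: 223 + 25.6 = 248.6 → 249
rgb(252, 237, 249) = #fcedf9.

#fcedf9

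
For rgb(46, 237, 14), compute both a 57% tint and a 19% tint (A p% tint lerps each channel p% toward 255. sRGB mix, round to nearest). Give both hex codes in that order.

#a5f797, #56f03c

57% tint:
  R: 46 + 0.57×(255−46) = 46 + 119.13 = 165.13 → 165
  G: 237 + 10.26 = 247.26 → 247
  B: 14 + 0.57×(255−14) = 14 + 137.37 = 151.37 → 151
  → #a5f797
19% tint:
  R: 46 + 0.19×(255−46) = 46 + 39.71 = 85.71 → 86
  G: 237 + 3.42 = 240.42 → 240
  B: 14 + 0.19×(255−14) = 14 + 45.79 = 59.79 → 60
  → #56f03c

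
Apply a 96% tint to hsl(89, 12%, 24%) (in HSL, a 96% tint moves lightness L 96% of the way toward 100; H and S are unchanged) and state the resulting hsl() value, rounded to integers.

hsl(89, 12%, 97%)

L moves 96% from 24 toward 100: 24 + 72.96 = 96.96 → 97.
H and S are unchanged.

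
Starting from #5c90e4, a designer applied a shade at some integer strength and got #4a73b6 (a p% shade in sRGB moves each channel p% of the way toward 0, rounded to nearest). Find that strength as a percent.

20%

#5c90e4 is rgb(92, 144, 228); #4a73b6 is rgb(74, 115, 182).
On the B channel (widest range): 182 ≈ 228 + (p/100)(0 − 228), so p ≈ 100×(182 − 228)/(0 − 228) = -4600/-228 = 20.18.
p = 20 reproduces all three channels after rounding.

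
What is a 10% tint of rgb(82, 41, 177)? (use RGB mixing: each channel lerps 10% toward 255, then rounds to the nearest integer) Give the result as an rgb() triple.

A 10% tint moves each channel 10% toward 255:
  R: 82 + 0.1×(255−82) = 82 + 17.3 = 99.3 → 99
  G: 41 + 0.1×(255−41) = 41 + 21.4 = 62.4 → 62
  B: 177 + 0.1×(255−177) = 177 + 7.8 = 184.8 → 185

rgb(99, 62, 185)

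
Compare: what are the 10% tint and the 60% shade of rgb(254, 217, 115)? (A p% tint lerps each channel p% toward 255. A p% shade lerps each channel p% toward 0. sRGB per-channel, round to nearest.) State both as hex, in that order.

10% tint:
  R: 254 + 0.1×(255−254) = 254 + 0.1 = 254.1 → 254
  G: 217 + 0.1×(255−217) = 217 + 3.8 = 220.8 → 221
  B: 115 + 0.1×(255−115) = 115 + 14 = 129 → 129
  → #FEDD81
60% shade:
  R: 254 + 0.6×(0−254) = 254 − 152.4 = 101.6 → 102
  G: 217 − 130.2 = 86.8 → 87
  B: 115 − 69 = 46 → 46
  → #66572E

#FEDD81, #66572E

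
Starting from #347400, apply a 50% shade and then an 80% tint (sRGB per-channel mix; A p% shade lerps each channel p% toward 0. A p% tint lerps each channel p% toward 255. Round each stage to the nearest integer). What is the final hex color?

#347400 is rgb(52, 116, 0).
Lerp each channel 50% toward 0:
  R: 52 + 0.5×(0−52) = 52 − 26 = 26 → 26
  G: 116 + 0.5×(0−116) = 116 − 58 = 58 → 58
  B: 0 + 0.5×(0−0) = 0 + 0 = 0 → 0
After the shade: rgb(26, 58, 0) = #1A3A00.
Per channel, c → c + 0.8(255 − c):
  R: 26 + 183.2 = 209.2 → 209
  G: 58 + 157.6 = 215.6 → 216
  B: 0 + 204 = 204 → 204
rgb(209, 216, 204) = #D1D8CC.

#D1D8CC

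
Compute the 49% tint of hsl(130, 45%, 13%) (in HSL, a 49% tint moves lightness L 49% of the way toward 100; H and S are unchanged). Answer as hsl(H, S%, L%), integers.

hsl(130, 45%, 56%)

L moves 49% from 13 toward 100: 13 + 42.63 = 55.63 → 56.
H and S are unchanged.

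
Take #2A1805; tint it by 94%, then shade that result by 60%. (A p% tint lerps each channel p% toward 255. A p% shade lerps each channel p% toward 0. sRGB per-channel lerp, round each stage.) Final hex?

#2A1805 is rgb(42, 24, 5).
A 94% tint moves each channel 94% toward 255:
  R: 42 + 200.22 = 242.22 → 242
  G: 24 + 0.94×(255−24) = 24 + 217.14 = 241.14 → 241
  B: 5 + 235 = 240 → 240
After the tint: rgb(242, 241, 240) = #F2F1F0.
Per channel, c → c + 0.6(0 − c):
  R: 242 − 145.2 = 96.8 → 97
  G: 241 + 0.6×(0−241) = 241 − 144.6 = 96.4 → 96
  B: 240 − 144 = 96 → 96
rgb(97, 96, 96) = #616060.

#616060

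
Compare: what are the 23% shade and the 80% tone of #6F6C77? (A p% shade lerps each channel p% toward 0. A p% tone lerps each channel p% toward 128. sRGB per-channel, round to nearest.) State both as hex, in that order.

#55535C, #7D7C7E

#6F6C77 is rgb(111, 108, 119).
23% shade:
  R: 111 + 0.23×(0−111) = 111 − 25.53 = 85.47 → 85
  G: 108 − 24.84 = 83.16 → 83
  B: 119 + 0.23×(0−119) = 119 − 27.37 = 91.63 → 92
  → #55535C
80% tone:
  R: 111 + 0.8×(128−111) = 111 + 13.6 = 124.6 → 125
  G: 108 + 16 = 124 → 124
  B: 119 + 0.8×(128−119) = 119 + 7.2 = 126.2 → 126
  → #7D7C7E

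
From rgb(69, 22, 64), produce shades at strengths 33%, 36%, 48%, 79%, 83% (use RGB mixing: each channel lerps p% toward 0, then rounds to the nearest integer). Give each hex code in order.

#2e0f2b, #2c0e29, #240b21, #0e050d, #0c040b

33%: (69 − 22.77 = 46.23→46, 22 − 7.26 = 14.74→15, 64 − 21.12 = 42.88→43) → #2e0f2b
36%: (69 − 24.84 = 44.16→44, 22 − 7.92 = 14.08→14, 64 − 23.04 = 40.96→41) → #2c0e29
48%: (69 − 33.12 = 35.88→36, 22 − 10.56 = 11.44→11, 64 − 30.72 = 33.28→33) → #240b21
79%: (69 − 54.51 = 14.49→14, 22 − 17.38 = 4.62→5, 64 − 50.56 = 13.44→13) → #0e050d
83%: (69 − 57.27 = 11.73→12, 22 − 18.26 = 3.74→4, 64 − 53.12 = 10.88→11) → #0c040b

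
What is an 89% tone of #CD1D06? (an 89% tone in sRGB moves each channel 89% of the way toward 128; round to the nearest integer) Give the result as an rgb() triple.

#CD1D06 is rgb(205, 29, 6).
An 89% tone moves each channel 89% toward 128:
  R: 205 − 68.53 = 136.47 → 136
  G: 29 + 88.11 = 117.11 → 117
  B: 6 + 108.58 = 114.58 → 115

rgb(136, 117, 115)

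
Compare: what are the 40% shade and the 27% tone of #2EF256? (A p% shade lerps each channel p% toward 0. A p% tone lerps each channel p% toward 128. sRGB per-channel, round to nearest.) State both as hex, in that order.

#2EF256 is rgb(46, 242, 86).
40% shade:
  R: 46 + 0.4×(0−46) = 46 − 18.4 = 27.6 → 28
  G: 242 + 0.4×(0−242) = 242 − 96.8 = 145.2 → 145
  B: 86 + 0.4×(0−86) = 86 − 34.4 = 51.6 → 52
  → #1C9134
27% tone:
  R: 46 + 22.14 = 68.14 → 68
  G: 242 + 0.27×(128−242) = 242 − 30.78 = 211.22 → 211
  B: 86 + 11.34 = 97.34 → 97
  → #44D361

#1C9134, #44D361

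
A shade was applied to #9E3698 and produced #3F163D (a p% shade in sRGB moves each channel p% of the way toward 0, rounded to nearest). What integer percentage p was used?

60%

#9E3698 is rgb(158, 54, 152); #3F163D is rgb(63, 22, 61).
On the R channel (widest range): 63 ≈ 158 + (p/100)(0 − 158), so p ≈ 100×(63 − 158)/(0 − 158) = -9500/-158 = 60.13.
p = 60 reproduces all three channels after rounding.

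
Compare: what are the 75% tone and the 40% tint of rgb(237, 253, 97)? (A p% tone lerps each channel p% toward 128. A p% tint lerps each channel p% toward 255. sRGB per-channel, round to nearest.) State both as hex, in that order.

75% tone:
  R: 237 + 0.75×(128−237) = 237 − 81.75 = 155.25 → 155
  G: 253 + 0.75×(128−253) = 253 − 93.75 = 159.25 → 159
  B: 97 + 0.75×(128−97) = 97 + 23.25 = 120.25 → 120
  → #9B9F78
40% tint:
  R: 237 + 0.4×(255−237) = 237 + 7.2 = 244.2 → 244
  G: 253 + 0.8 = 253.8 → 254
  B: 97 + 0.4×(255−97) = 97 + 63.2 = 160.2 → 160
  → #F4FEA0

#9B9F78, #F4FEA0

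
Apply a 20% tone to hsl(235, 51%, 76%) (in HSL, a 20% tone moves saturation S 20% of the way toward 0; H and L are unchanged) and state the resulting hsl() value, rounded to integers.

S moves 20% from 51 toward 0: 51 − 10.2 = 40.8 → 41.
H and L are unchanged.

hsl(235, 41%, 76%)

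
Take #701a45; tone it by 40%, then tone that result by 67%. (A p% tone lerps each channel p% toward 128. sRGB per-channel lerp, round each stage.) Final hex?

#7d6c74

#701a45 is rgb(112, 26, 69).
Lerp each channel 40% toward 128:
  R: 112 + 0.4×(128−112) = 112 + 6.4 = 118.4 → 118
  G: 26 + 40.8 = 66.8 → 67
  B: 69 + 0.4×(128−69) = 69 + 23.6 = 92.6 → 93
After the tone: rgb(118, 67, 93) = #76435d.
A 67% tone moves each channel 67% toward 128:
  R: 118 + 6.7 = 124.7 → 125
  G: 67 + 0.67×(128−67) = 67 + 40.87 = 107.87 → 108
  B: 93 + 23.45 = 116.45 → 116
rgb(125, 108, 116) = #7d6c74.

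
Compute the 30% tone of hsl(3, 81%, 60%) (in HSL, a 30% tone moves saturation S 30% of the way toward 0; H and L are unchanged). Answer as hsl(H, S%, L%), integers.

hsl(3, 57%, 60%)

S moves 30% from 81 toward 0: 81 − 24.3 = 56.7 → 57.
H and L are unchanged.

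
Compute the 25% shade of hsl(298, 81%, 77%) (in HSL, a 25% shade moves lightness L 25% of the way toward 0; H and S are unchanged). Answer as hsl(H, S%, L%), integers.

hsl(298, 81%, 58%)

L moves 25% from 77 toward 0: 77 − 19.25 = 57.75 → 58.
H and S are unchanged.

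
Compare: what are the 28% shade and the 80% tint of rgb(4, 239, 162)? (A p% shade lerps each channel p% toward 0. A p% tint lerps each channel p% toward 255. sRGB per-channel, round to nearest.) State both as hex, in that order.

#03AC75, #CDFCEC

28% shade:
  R: 4 − 1.12 = 2.88 → 3
  G: 239 − 66.92 = 172.08 → 172
  B: 162 + 0.28×(0−162) = 162 − 45.36 = 116.64 → 117
  → #03AC75
80% tint:
  R: 4 + 0.8×(255−4) = 4 + 200.8 = 204.8 → 205
  G: 239 + 0.8×(255−239) = 239 + 12.8 = 251.8 → 252
  B: 162 + 74.4 = 236.4 → 236
  → #CDFCEC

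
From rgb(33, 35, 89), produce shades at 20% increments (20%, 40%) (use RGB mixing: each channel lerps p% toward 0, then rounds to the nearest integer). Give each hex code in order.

#1A1C47, #141535

20%: (33 − 6.6 = 26.4→26, 35 − 7 = 28→28, 89 − 17.8 = 71.2→71) → #1A1C47
40%: (33 − 13.2 = 19.8→20, 35 − 14 = 21→21, 89 − 35.6 = 53.4→53) → #141535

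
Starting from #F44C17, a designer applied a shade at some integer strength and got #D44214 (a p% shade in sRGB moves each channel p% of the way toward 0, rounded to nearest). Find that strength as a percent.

13%

#F44C17 is rgb(244, 76, 23); #D44214 is rgb(212, 66, 20).
On the R channel (widest range): 212 ≈ 244 + (p/100)(0 − 244), so p ≈ 100×(212 − 244)/(0 − 244) = -3200/-244 = 13.11.
p = 13 reproduces all three channels after rounding.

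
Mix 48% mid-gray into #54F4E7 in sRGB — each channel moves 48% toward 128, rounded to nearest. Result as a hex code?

#69BCB6

#54F4E7 is rgb(84, 244, 231).
Per channel, c → c + 0.48(128 − c):
  R: 84 + 0.48×(128−84) = 84 + 21.12 = 105.12 → 105
  G: 244 − 55.68 = 188.32 → 188
  B: 231 + 0.48×(128−231) = 231 − 49.44 = 181.56 → 182
rgb(105, 188, 182) = #69BCB6.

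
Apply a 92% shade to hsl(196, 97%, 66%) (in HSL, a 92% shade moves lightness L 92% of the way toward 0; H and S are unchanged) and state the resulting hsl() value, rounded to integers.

L moves 92% from 66 toward 0: 66 − 60.72 = 5.28 → 5.
H and S are unchanged.

hsl(196, 97%, 5%)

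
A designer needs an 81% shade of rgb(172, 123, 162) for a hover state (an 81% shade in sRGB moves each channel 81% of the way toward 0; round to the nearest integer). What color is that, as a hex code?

Per channel, c → c + 0.81(0 − c):
  R: 172 − 139.32 = 32.68 → 33
  G: 123 + 0.81×(0−123) = 123 − 99.63 = 23.37 → 23
  B: 162 − 131.22 = 30.78 → 31
rgb(33, 23, 31) = #21171f.

#21171f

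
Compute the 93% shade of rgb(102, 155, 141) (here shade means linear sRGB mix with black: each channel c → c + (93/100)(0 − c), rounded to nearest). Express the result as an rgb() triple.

Per channel, c → c + 0.93(0 − c):
  R: 102 − 94.86 = 7.14 → 7
  G: 155 − 144.15 = 10.85 → 11
  B: 141 + 0.93×(0−141) = 141 − 131.13 = 9.87 → 10

rgb(7, 11, 10)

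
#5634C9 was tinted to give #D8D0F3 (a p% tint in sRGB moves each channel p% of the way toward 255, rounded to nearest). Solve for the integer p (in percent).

77%

#5634C9 is rgb(86, 52, 201); #D8D0F3 is rgb(216, 208, 243).
On the G channel (widest range): 208 ≈ 52 + (p/100)(255 − 52), so p ≈ 100×(208 − 52)/(255 − 52) = 15600/203 = 76.85.
p = 77 reproduces all three channels after rounding.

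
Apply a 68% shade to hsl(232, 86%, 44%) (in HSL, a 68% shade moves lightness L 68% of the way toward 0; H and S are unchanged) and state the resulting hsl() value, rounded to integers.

L moves 68% from 44 toward 0: 44 − 29.92 = 14.08 → 14.
H and S are unchanged.

hsl(232, 86%, 14%)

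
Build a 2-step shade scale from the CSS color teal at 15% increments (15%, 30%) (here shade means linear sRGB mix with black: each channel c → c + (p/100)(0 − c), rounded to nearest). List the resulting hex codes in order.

CSS teal is rgb(0, 128, 128).
15%: (0→0, 128 − 19.2 = 108.8→109, 128 − 19.2 = 108.8→109) → #006D6D
30%: (0→0, 128 − 38.4 = 89.6→90, 128 − 38.4 = 89.6→90) → #005A5A

#006D6D, #005A5A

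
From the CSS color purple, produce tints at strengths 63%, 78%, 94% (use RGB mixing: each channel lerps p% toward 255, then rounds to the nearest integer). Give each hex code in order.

CSS purple is rgb(128, 0, 128).
63%: (128 + 80.01 = 208.01→208, 0 + 160.65 = 160.65→161, 128 + 80.01 = 208.01→208) → #D0A1D0
78%: (128 + 99.06 = 227.06→227, 0 + 198.9 = 198.9→199, 128 + 99.06 = 227.06→227) → #E3C7E3
94%: (128 + 119.38 = 247.38→247, 0 + 239.7 = 239.7→240, 128 + 119.38 = 247.38→247) → #F7F0F7

#D0A1D0, #E3C7E3, #F7F0F7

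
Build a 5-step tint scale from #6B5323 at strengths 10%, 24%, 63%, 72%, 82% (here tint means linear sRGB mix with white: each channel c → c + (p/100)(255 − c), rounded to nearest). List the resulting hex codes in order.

#6B5323 is rgb(107, 83, 35).
10%: (107 + 14.8 = 121.8→122, 83 + 17.2 = 100.2→100, 35 + 22 = 57→57) → #7A6439
24%: (107 + 35.52 = 142.52→143, 83 + 41.28 = 124.28→124, 35 + 52.8 = 87.8→88) → #8F7C58
63%: (107 + 93.24 = 200.24→200, 83 + 108.36 = 191.36→191, 35 + 138.6 = 173.6→174) → #C8BFAE
72%: (107 + 106.56 = 213.56→214, 83 + 123.84 = 206.84→207, 35 + 158.4 = 193.4→193) → #D6CFC1
82%: (107 + 121.36 = 228.36→228, 83 + 141.04 = 224.04→224, 35 + 180.4 = 215.4→215) → #E4E0D7

#7A6439, #8F7C58, #C8BFAE, #D6CFC1, #E4E0D7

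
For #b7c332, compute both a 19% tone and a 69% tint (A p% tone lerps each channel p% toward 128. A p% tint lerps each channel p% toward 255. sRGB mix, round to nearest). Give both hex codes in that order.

#adb641, #e9ecbf

#b7c332 is rgb(183, 195, 50).
19% tone:
  R: 183 + 0.19×(128−183) = 183 − 10.45 = 172.55 → 173
  G: 195 + 0.19×(128−195) = 195 − 12.73 = 182.27 → 182
  B: 50 + 14.82 = 64.82 → 65
  → #adb641
69% tint:
  R: 183 + 49.68 = 232.68 → 233
  G: 195 + 41.4 = 236.4 → 236
  B: 50 + 0.69×(255−50) = 50 + 141.45 = 191.45 → 191
  → #e9ecbf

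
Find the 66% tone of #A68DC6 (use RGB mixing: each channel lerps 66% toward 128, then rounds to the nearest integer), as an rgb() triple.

rgb(141, 132, 152)

#A68DC6 is rgb(166, 141, 198).
A 66% tone moves each channel 66% toward 128:
  R: 166 + 0.66×(128−166) = 166 − 25.08 = 140.92 → 141
  G: 141 − 8.58 = 132.42 → 132
  B: 198 − 46.2 = 151.8 → 152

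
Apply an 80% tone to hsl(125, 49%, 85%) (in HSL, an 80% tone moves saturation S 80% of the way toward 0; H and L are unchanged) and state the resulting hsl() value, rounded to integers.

S moves 80% from 49 toward 0: 49 − 39.2 = 9.8 → 10.
H and L are unchanged.

hsl(125, 10%, 85%)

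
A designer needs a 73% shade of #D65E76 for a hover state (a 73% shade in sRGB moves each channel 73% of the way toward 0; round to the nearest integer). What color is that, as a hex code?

#3A1920

#D65E76 is rgb(214, 94, 118).
A 73% shade moves each channel 73% toward 0:
  R: 214 + 0.73×(0−214) = 214 − 156.22 = 57.78 → 58
  G: 94 + 0.73×(0−94) = 94 − 68.62 = 25.38 → 25
  B: 118 − 86.14 = 31.86 → 32
rgb(58, 25, 32) = #3A1920.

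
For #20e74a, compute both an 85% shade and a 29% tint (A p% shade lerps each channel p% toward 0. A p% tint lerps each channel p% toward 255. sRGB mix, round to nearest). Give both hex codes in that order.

#05230b, #61ee7e

#20e74a is rgb(32, 231, 74).
85% shade:
  R: 32 − 27.2 = 4.8 → 5
  G: 231 + 0.85×(0−231) = 231 − 196.35 = 34.65 → 35
  B: 74 − 62.9 = 11.1 → 11
  → #05230b
29% tint:
  R: 32 + 64.67 = 96.67 → 97
  G: 231 + 6.96 = 237.96 → 238
  B: 74 + 52.49 = 126.49 → 126
  → #61ee7e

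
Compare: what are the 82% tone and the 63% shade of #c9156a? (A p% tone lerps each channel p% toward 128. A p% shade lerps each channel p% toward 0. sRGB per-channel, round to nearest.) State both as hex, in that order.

#8d6d7c, #4a0827

#c9156a is rgb(201, 21, 106).
82% tone:
  R: 201 + 0.82×(128−201) = 201 − 59.86 = 141.14 → 141
  G: 21 + 0.82×(128−21) = 21 + 87.74 = 108.74 → 109
  B: 106 + 18.04 = 124.04 → 124
  → #8d6d7c
63% shade:
  R: 201 + 0.63×(0−201) = 201 − 126.63 = 74.37 → 74
  G: 21 + 0.63×(0−21) = 21 − 13.23 = 7.77 → 8
  B: 106 + 0.63×(0−106) = 106 − 66.78 = 39.22 → 39
  → #4a0827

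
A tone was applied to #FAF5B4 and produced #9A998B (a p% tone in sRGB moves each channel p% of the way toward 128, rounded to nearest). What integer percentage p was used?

79%

#FAF5B4 is rgb(250, 245, 180); #9A998B is rgb(154, 153, 139).
On the R channel (widest range): 154 ≈ 250 + (p/100)(128 − 250), so p ≈ 100×(154 − 250)/(128 − 250) = -9600/-122 = 78.69.
p = 79 reproduces all three channels after rounding.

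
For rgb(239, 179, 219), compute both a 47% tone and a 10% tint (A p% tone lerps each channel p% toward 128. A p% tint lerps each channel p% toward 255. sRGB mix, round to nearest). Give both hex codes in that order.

#bb9bb0, #f1bbdf

47% tone:
  R: 239 − 52.17 = 186.83 → 187
  G: 179 + 0.47×(128−179) = 179 − 23.97 = 155.03 → 155
  B: 219 − 42.77 = 176.23 → 176
  → #bb9bb0
10% tint:
  R: 239 + 0.1×(255−239) = 239 + 1.6 = 240.6 → 241
  G: 179 + 7.6 = 186.6 → 187
  B: 219 + 3.6 = 222.6 → 223
  → #f1bbdf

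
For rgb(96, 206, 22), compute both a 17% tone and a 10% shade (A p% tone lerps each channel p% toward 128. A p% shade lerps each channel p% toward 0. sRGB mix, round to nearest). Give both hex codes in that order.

17% tone:
  R: 96 + 0.17×(128−96) = 96 + 5.44 = 101.44 → 101
  G: 206 + 0.17×(128−206) = 206 − 13.26 = 192.74 → 193
  B: 22 + 0.17×(128−22) = 22 + 18.02 = 40.02 → 40
  → #65C128
10% shade:
  R: 96 − 9.6 = 86.4 → 86
  G: 206 + 0.1×(0−206) = 206 − 20.6 = 185.4 → 185
  B: 22 + 0.1×(0−22) = 22 − 2.2 = 19.8 → 20
  → #56B914

#65C128, #56B914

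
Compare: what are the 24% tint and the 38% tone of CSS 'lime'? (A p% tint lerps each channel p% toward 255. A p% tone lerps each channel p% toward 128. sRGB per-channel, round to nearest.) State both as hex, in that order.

#3dff3d, #31cf31

CSS lime is rgb(0, 255, 0).
24% tint:
  R: 0 + 61.2 = 61.2 → 61
  G: 255 + 0 = 255 → 255
  B: 0 + 61.2 = 61.2 → 61
  → #3dff3d
38% tone:
  R: 0 + 48.64 = 48.64 → 49
  G: 255 + 0.38×(128−255) = 255 − 48.26 = 206.74 → 207
  B: 0 + 0.38×(128−0) = 0 + 48.64 = 48.64 → 49
  → #31cf31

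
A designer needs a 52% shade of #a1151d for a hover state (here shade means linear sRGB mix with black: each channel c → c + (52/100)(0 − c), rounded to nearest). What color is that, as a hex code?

#4d0a0e

#a1151d is rgb(161, 21, 29).
A 52% shade moves each channel 52% toward 0:
  R: 161 − 83.72 = 77.28 → 77
  G: 21 + 0.52×(0−21) = 21 − 10.92 = 10.08 → 10
  B: 29 + 0.52×(0−29) = 29 − 15.08 = 13.92 → 14
rgb(77, 10, 14) = #4d0a0e.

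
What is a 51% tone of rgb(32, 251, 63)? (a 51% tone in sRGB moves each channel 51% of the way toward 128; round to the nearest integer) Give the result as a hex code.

#51bc60

Per channel, c → c + 0.51(128 − c):
  R: 32 + 48.96 = 80.96 → 81
  G: 251 + 0.51×(128−251) = 251 − 62.73 = 188.27 → 188
  B: 63 + 0.51×(128−63) = 63 + 33.15 = 96.15 → 96
rgb(81, 188, 96) = #51bc60.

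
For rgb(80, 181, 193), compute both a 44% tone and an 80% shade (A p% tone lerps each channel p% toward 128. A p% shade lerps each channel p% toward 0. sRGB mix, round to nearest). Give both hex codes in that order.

44% tone:
  R: 80 + 0.44×(128−80) = 80 + 21.12 = 101.12 → 101
  G: 181 − 23.32 = 157.68 → 158
  B: 193 − 28.6 = 164.4 → 164
  → #659EA4
80% shade:
  R: 80 + 0.8×(0−80) = 80 − 64 = 16 → 16
  G: 181 − 144.8 = 36.2 → 36
  B: 193 + 0.8×(0−193) = 193 − 154.4 = 38.6 → 39
  → #102427

#659EA4, #102427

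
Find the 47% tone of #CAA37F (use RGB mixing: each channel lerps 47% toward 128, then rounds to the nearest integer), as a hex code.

#CAA37F is rgb(202, 163, 127).
Per channel, c → c + 0.47(128 − c):
  R: 202 − 34.78 = 167.22 → 167
  G: 163 + 0.47×(128−163) = 163 − 16.45 = 146.55 → 147
  B: 127 + 0.47 = 127.47 → 127
rgb(167, 147, 127) = #A7937F.

#A7937F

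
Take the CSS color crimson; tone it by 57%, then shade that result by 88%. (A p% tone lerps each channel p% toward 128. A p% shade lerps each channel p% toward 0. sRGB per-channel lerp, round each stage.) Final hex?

CSS crimson is rgb(220, 20, 60).
A 57% tone moves each channel 57% toward 128:
  R: 220 − 52.44 = 167.56 → 168
  G: 20 + 0.57×(128−20) = 20 + 61.56 = 81.56 → 82
  B: 60 + 0.57×(128−60) = 60 + 38.76 = 98.76 → 99
After the tone: rgb(168, 82, 99) = #a85263.
Lerp each channel 88% toward 0:
  R: 168 + 0.88×(0−168) = 168 − 147.84 = 20.16 → 20
  G: 82 − 72.16 = 9.84 → 10
  B: 99 − 87.12 = 11.88 → 12
rgb(20, 10, 12) = #140a0c.

#140a0c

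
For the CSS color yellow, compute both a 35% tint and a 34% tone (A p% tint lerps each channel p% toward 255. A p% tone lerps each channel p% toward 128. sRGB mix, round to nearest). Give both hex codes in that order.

#FFFF59, #D4D42C

CSS yellow is rgb(255, 255, 0).
35% tint:
  R: 255 + 0.35×(255−255) = 255 + 0 = 255 → 255
  G: 255 + 0 = 255 → 255
  B: 0 + 0.35×(255−0) = 0 + 89.25 = 89.25 → 89
  → #FFFF59
34% tone:
  R: 255 + 0.34×(128−255) = 255 − 43.18 = 211.82 → 212
  G: 255 − 43.18 = 211.82 → 212
  B: 0 + 0.34×(128−0) = 0 + 43.52 = 43.52 → 44
  → #D4D42C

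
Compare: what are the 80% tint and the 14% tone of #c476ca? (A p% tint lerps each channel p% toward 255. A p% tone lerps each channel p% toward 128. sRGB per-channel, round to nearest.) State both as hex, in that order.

#f3e4f4, #ba77c0

#c476ca is rgb(196, 118, 202).
80% tint:
  R: 196 + 0.8×(255−196) = 196 + 47.2 = 243.2 → 243
  G: 118 + 0.8×(255−118) = 118 + 109.6 = 227.6 → 228
  B: 202 + 0.8×(255−202) = 202 + 42.4 = 244.4 → 244
  → #f3e4f4
14% tone:
  R: 196 − 9.52 = 186.48 → 186
  G: 118 + 0.14×(128−118) = 118 + 1.4 = 119.4 → 119
  B: 202 − 10.36 = 191.64 → 192
  → #ba77c0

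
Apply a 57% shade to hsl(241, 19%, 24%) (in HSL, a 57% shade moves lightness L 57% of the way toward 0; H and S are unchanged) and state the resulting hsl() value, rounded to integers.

hsl(241, 19%, 10%)

L moves 57% from 24 toward 0: 24 − 13.68 = 10.32 → 10.
H and S are unchanged.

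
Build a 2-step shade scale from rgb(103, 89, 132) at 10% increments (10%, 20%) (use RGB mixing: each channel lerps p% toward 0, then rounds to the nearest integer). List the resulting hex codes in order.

10%: (103 − 10.3 = 92.7→93, 89 − 8.9 = 80.1→80, 132 − 13.2 = 118.8→119) → #5D5077
20%: (103 − 20.6 = 82.4→82, 89 − 17.8 = 71.2→71, 132 − 26.4 = 105.6→106) → #52476A

#5D5077, #52476A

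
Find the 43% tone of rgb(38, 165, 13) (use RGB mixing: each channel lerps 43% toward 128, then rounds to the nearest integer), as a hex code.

Per channel, c → c + 0.43(128 − c):
  R: 38 + 38.7 = 76.7 → 77
  G: 165 + 0.43×(128−165) = 165 − 15.91 = 149.09 → 149
  B: 13 + 0.43×(128−13) = 13 + 49.45 = 62.45 → 62
rgb(77, 149, 62) = #4D953E.

#4D953E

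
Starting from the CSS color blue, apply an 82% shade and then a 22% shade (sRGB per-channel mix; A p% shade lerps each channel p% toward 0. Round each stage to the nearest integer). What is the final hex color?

#000024

CSS blue is rgb(0, 0, 255).
Lerp each channel 82% toward 0:
  R: 0 + 0 = 0 → 0
  G: 0 + 0.82×(0−0) = 0 + 0 = 0 → 0
  B: 255 + 0.82×(0−255) = 255 − 209.1 = 45.9 → 46
After the shade: rgb(0, 0, 46) = #00002e.
Per channel, c → c + 0.22(0 − c):
  R: 0 + 0 = 0 → 0
  G: 0 + 0.22×(0−0) = 0 + 0 = 0 → 0
  B: 46 − 10.12 = 35.88 → 36
rgb(0, 0, 36) = #000024.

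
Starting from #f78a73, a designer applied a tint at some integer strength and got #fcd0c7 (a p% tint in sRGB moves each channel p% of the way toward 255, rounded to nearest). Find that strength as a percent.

60%

#f78a73 is rgb(247, 138, 115); #fcd0c7 is rgb(252, 208, 199).
On the B channel (widest range): 199 ≈ 115 + (p/100)(255 − 115), so p ≈ 100×(199 − 115)/(255 − 115) = 8400/140 = 60.00.
p = 60 reproduces all three channels after rounding.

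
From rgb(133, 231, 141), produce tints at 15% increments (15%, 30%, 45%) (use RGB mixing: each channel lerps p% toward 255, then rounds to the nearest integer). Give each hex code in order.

#97EB9E, #AAEEAF, #BCF2C0

15%: (133 + 18.3 = 151.3→151, 231 + 3.6 = 234.6→235, 141 + 17.1 = 158.1→158) → #97EB9E
30%: (133 + 36.6 = 169.6→170, 231 + 7.2 = 238.2→238, 141 + 34.2 = 175.2→175) → #AAEEAF
45%: (133 + 54.9 = 187.9→188, 231 + 10.8 = 241.8→242, 141 + 51.3 = 192.3→192) → #BCF2C0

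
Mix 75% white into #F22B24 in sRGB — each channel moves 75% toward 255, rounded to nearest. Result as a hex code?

#FCCAC8

#F22B24 is rgb(242, 43, 36).
A 75% tint moves each channel 75% toward 255:
  R: 242 + 9.75 = 251.75 → 252
  G: 43 + 0.75×(255−43) = 43 + 159 = 202 → 202
  B: 36 + 164.25 = 200.25 → 200
rgb(252, 202, 200) = #FCCAC8.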